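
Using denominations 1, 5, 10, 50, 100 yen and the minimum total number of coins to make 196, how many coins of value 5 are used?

1

196 − 1×100→96 − 1×50→46 − 4×10→6 − 1×5→1 − 1×1→0
Count of 5: 1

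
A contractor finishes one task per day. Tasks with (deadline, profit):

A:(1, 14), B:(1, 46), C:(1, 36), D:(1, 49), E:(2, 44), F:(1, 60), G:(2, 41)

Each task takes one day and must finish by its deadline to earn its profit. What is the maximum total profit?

Take jobs in profit order; each goes to the latest open slot no later than its deadline.
Profit order: F=60 D=49 B=46 E=44 G=41 C=36 A=14
Assign: F→slot 1, D skipped, B skipped, E→slot 2, G skipped, C skipped, A skipped.
Slots: [1:F] [2:E]
Profit = 60 + 44 = 104

104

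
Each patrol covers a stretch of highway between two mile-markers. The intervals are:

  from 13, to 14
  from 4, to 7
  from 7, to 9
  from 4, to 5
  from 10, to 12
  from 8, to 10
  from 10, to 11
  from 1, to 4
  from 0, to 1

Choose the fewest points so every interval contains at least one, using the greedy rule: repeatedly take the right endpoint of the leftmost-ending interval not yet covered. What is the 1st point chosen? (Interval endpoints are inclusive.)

1

Sorted: [0,1] [1,4] [4,5] [4,7] [7,9] [8,10] [10,11] [10,12] [13,14]
{[0,1],[1,4]} hit by 1; {[4,5],[4,7]} hit by 5; {[7,9],[8,10]} hit by 9; {[10,11],[10,12]} hit by 11; {[13,14]} hit by 14.
Points: 1, 5, 9, 11, 14 (5 total).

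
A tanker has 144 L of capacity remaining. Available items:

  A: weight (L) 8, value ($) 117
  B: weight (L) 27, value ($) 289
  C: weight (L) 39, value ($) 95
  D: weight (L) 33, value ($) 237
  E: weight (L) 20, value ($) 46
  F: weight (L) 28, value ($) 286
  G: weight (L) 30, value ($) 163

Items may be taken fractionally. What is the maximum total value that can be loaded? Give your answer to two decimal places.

Order: A (117/8=14.62) > B (289/27=10.70) > F (286/28=10.21) > D (237/33=7.18) > G (163/30=5.43) > C (95/39=2.44) > E (46/20=2.30)
Fill: take A (8 @ 117) → take B (27 @ 289) → take F (28 @ 286) → take D (33 @ 237) → take G (30 @ 163) → take 18/39 of C → 43.85; 144/144 used.
Total value = 1135.85

1135.85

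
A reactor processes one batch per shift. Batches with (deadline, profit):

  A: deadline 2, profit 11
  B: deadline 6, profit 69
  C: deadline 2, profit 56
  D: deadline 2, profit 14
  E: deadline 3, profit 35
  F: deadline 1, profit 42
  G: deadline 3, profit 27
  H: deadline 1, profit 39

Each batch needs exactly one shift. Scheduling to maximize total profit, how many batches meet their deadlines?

Take jobs in profit order; each goes to the latest open slot no later than its deadline.
By profit: B(d6,69), C(d2,56), F(d1,42), H(d1,39), E(d3,35), G(d3,27), D(d2,14), A(d2,11)
B→slot 6; C→slot 2; F→slot 1; H skipped; E→slot 3; G skipped; D skipped; A skipped.
4 of 8 scheduled.

4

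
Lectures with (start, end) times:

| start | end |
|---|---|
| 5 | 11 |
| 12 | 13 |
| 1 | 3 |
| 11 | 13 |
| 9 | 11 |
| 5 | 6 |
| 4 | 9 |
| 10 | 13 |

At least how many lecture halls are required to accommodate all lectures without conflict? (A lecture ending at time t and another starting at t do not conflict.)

3

Count concurrent intervals with a sweep; the peak is the room count.
starts: [1, 4, 5, 5, 9, 10, 11, 12]
ends:   [3, 6, 9, 11, 11, 13, 13, 13]
s1→1 e3→0 s4→1 s5→2 s5→3  — peak 3.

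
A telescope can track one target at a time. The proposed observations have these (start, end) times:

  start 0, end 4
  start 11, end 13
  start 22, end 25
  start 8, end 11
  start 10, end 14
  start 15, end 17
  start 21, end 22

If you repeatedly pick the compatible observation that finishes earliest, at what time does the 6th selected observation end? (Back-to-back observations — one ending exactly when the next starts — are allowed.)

25

By end time: (0,4), (8,11), (11,13), (10,14), (15,17), (21,22), (22,25).
Pick (0,4); next start ≥ 4 → (8,11); next start ≥ 11 → (11,13); next start ≥ 13 → (15,17); next start ≥ 17 → (21,22); next start ≥ 22 → (22,25).
Selected: (0,4) (8,11) (11,13) (15,17) (21,22) (22,25)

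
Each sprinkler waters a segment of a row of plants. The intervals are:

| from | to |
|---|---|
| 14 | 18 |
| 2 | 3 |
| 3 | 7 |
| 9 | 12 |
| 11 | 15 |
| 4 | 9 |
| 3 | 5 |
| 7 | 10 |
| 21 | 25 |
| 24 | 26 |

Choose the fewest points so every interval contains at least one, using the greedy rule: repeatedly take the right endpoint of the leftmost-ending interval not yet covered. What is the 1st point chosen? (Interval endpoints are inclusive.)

Sort by right endpoint; whenever an interval is uncovered, place a point at its right end.
Sorted: [2,3] [3,5] [3,7] [4,9] [7,10] [9,12] [11,15] [14,18] [21,25] [24,26]
{[2,3],[3,5],[3,7]} hit by 3; {[4,9],[7,10],[9,12]} hit by 9; {[11,15],[14,18]} hit by 15; {[21,25],[24,26]} hit by 25.
Points: 3, 9, 15, 25 (4 total).

3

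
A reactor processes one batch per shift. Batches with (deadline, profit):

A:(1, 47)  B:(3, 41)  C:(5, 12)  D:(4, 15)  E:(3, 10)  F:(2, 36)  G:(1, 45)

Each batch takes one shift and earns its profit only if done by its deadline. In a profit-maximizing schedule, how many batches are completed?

Take jobs in profit order; each goes to the latest open slot no later than its deadline.
Profit order: A=47 G=45 B=41 F=36 D=15 C=12 E=10
Assign: A→slot 1, G skipped, B→slot 3, F→slot 2, D→slot 4, C→slot 5, E skipped.
Slots: [1:A] [2:F] [3:B] [4:D] [5:C]
5 of 7 scheduled.

5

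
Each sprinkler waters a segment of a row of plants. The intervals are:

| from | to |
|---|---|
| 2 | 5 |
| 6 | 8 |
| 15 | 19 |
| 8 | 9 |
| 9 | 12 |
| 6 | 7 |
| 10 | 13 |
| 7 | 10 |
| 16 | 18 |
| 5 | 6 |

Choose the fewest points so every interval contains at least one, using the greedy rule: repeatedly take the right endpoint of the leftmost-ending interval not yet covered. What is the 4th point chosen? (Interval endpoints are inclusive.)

Sorted: [2,5] [5,6] [6,7] [6,8] [8,9] [7,10] [9,12] [10,13] [16,18] [15,19]
{[2,5],[5,6]} hit by 5; {[6,7],[6,8]} hit by 7; {[8,9],[7,10],[9,12]} hit by 9; {[10,13]} hit by 13; {[16,18],[15,19]} hit by 18.
Points: 5, 7, 9, 13, 18 (5 total).

13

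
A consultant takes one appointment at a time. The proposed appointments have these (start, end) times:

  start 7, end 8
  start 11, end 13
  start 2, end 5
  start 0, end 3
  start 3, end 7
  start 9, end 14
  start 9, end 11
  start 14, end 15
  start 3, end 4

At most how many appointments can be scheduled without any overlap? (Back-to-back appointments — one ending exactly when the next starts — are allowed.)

Sort by end time and greedily take each interval whose start is ≥ the last chosen end.
By end time: (0,3), (3,4), (2,5), (3,7), (7,8), (9,11), (11,13), (9,14), (14,15).
Pick (0,3); next start ≥ 3 → (3,4); next start ≥ 4 → (7,8); next start ≥ 8 → (9,11); next start ≥ 11 → (11,13); next start ≥ 13 → (14,15).
Selected 6 appointments.

6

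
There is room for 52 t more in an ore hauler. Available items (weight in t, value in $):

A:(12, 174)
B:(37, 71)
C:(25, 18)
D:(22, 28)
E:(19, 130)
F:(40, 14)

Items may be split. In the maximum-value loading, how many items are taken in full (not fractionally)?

Sort by value per unit weight and fill in that order.
Order: A (174/12=14.50) > E (130/19=6.84) > B (71/37=1.92) > D (28/22=1.27) > C (18/25=0.72) > F (14/40=0.35)
Fill: take A (12 @ 174) → take E (19 @ 130) → take 21/37 of B → 40.30; 52/52 used.
2 item(s) taken whole; one partial (take 21/37 of B).

2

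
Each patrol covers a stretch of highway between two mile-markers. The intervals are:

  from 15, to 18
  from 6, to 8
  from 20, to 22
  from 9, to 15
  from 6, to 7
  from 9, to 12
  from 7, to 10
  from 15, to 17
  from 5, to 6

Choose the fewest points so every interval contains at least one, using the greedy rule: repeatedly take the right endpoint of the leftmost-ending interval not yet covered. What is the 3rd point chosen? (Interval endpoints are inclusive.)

Process intervals by earliest right end; each time one isn't hit yet, stab at its right endpoint.
By right end: [5,6]  [6,7]  [6,8]  [7,10]  [9,12]  [9,15]  [15,17]  [15,18]  [20,22]
[5,6] uncovered → point at 6; [7,10] uncovered → point at 10; [15,17] uncovered → point at 17; [20,22] uncovered → point at 22.
Points: 6, 10, 17, 22 (4 total).

17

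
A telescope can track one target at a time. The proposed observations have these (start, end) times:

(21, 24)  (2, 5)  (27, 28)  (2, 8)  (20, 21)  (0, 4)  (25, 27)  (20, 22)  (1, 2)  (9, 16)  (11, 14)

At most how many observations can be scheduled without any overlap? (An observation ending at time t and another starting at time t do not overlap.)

7

Greedy by earliest finish: after sorting by end time, pick each interval compatible with the last pick.
Sorted by end: (1,2)  (0,4)  (2,5)  (2,8)  (11,14)  (9,16)  (20,21)  (20,22)  (21,24)  (25,27)  (27,28)
take (1,2); skip (0,4); take (2,5); skip (2,8); take (11,14); take (20,21); skip (20,22); take (21,24); take (25,27); take (27,28).
Selected 7 observations.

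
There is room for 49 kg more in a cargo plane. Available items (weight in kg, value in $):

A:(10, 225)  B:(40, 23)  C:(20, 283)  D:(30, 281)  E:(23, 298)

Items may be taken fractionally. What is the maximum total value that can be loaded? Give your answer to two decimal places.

754.17

Greedy by value/weight ratio, highest first.
Ratios (sorted): A 22.50, C 14.15, E 12.96, D 9.37, B 0.57
take A (10 @ 225); take C (20 @ 283); take 19/23 of E → 246.17. Capacity used 49/49.
Total value = 754.17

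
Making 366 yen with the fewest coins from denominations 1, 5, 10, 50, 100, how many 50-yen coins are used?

1

Use the largest denomination that fits, subtract, and repeat.
366 = 3×100 + 1×50 + 1×10 + 1×5 + 1×1
Count of 50: 1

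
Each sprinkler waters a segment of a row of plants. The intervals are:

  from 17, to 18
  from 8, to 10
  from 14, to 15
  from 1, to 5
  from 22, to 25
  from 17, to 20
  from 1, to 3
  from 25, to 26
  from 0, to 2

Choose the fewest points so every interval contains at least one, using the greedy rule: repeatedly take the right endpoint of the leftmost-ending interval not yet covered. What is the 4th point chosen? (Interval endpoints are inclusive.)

Process intervals by earliest right end; each time one isn't hit yet, stab at its right endpoint.
By right end: [0,2]  [1,3]  [1,5]  [8,10]  [14,15]  [17,18]  [17,20]  [22,25]  [25,26]
[0,2] uncovered → point at 2; [8,10] uncovered → point at 10; [14,15] uncovered → point at 15; [17,18] uncovered → point at 18; [22,25] uncovered → point at 25.
Points: 2, 10, 15, 18, 25 (5 total).

18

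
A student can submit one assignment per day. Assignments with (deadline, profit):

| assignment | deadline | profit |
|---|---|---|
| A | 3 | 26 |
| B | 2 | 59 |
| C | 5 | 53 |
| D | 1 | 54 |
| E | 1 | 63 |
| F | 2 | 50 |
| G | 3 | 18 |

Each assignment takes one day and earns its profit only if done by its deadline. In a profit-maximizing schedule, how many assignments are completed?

4

Take jobs in profit order; each goes to the latest open slot no later than its deadline.
By profit: E(d1,63), B(d2,59), D(d1,54), C(d5,53), F(d2,50), A(d3,26), G(d3,18)
E→slot 1; B→slot 2; D skipped; C→slot 5; F skipped; A→slot 3; G skipped.
4 of 7 scheduled.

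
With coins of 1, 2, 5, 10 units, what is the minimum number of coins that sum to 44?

6

44 = 4×10 + 2×2
Total coins = 4 + 2 = 6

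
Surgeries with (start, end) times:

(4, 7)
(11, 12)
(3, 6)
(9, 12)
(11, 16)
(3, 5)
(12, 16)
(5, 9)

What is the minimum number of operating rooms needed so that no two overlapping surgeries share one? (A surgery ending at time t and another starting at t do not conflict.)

Count concurrent intervals with a sweep; the peak is the room count.
starts: [3, 3, 4, 5, 9, 11, 11, 12]
ends:   [5, 6, 7, 9, 12, 12, 16, 16]
s3→1 s3→2 s4→3  — peak 3.

3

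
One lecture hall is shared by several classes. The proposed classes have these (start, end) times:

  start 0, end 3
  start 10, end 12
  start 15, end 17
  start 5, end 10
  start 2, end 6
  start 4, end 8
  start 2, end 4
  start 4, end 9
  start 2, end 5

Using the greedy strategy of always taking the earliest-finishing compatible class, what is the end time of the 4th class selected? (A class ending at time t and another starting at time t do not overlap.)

17

By end time: (0,3), (2,4), (2,5), (2,6), (4,8), (4,9), (5,10), (10,12), (15,17).
Pick (0,3); next start ≥ 3 → (4,8); next start ≥ 8 → (10,12); next start ≥ 12 → (15,17).
Selected: (0,3) (4,8) (10,12) (15,17)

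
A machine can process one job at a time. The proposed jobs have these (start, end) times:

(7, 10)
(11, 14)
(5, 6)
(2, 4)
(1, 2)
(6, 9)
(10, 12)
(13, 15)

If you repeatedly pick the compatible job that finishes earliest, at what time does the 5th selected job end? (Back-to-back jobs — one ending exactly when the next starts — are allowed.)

Sort by end time and greedily take each interval whose start is ≥ the last chosen end.
By end time: (1,2), (2,4), (5,6), (6,9), (7,10), (10,12), (11,14), (13,15).
Pick (1,2); next start ≥ 2 → (2,4); next start ≥ 4 → (5,6); next start ≥ 6 → (6,9); next start ≥ 9 → (10,12); next start ≥ 12 → (13,15).
Selected: (1,2) (2,4) (5,6) (6,9) (10,12) (13,15)

12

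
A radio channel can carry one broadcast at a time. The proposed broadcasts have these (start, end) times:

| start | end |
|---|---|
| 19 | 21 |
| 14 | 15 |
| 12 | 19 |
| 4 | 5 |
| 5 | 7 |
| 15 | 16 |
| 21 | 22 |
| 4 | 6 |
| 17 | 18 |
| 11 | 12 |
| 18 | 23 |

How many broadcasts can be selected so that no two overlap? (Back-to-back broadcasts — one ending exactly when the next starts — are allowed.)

8

Sorted by end: (4,5)  (4,6)  (5,7)  (11,12)  (14,15)  (15,16)  (17,18)  (12,19)  (19,21)  (21,22)  (18,23)
take (4,5); take (5,7); take (11,12); take (14,15); take (15,16); take (17,18); skip (12,19); take (19,21); take (21,22).
Selected 8 broadcasts.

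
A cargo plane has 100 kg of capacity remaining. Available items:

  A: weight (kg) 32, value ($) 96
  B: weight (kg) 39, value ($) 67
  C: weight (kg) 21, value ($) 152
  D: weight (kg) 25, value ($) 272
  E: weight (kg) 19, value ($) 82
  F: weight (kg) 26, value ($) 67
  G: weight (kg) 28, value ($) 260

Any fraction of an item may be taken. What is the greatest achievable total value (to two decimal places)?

787.00

Ratios (sorted): D 10.88, G 9.29, C 7.24, E 4.32, A 3.00, F 2.58, B 1.72
take D (25 @ 272); take G (28 @ 260); take C (21 @ 152); take E (19 @ 82); take 7/32 of A → 21.00. Capacity used 100/100.
Total value = 787.00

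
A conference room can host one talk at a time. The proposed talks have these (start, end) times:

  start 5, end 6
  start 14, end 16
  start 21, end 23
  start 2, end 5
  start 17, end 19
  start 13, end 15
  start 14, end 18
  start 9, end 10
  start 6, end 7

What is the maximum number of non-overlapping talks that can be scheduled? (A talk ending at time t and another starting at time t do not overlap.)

7

Order by finish time; keep every interval that doesn't clash with the previous kept one.
By end time: (2,5), (5,6), (6,7), (9,10), (13,15), (14,16), (14,18), (17,19), (21,23).
Pick (2,5); next start ≥ 5 → (5,6); next start ≥ 6 → (6,7); next start ≥ 7 → (9,10); next start ≥ 10 → (13,15); next start ≥ 15 → (17,19); next start ≥ 19 → (21,23).
Selected 7 talks.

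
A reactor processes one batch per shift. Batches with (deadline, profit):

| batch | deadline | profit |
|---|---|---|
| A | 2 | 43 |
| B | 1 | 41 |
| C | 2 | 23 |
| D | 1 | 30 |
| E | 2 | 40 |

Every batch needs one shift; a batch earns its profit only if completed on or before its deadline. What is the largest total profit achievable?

Sort by profit descending; place each in the latest free slot ≤ its deadline.
Profit order: A=43 B=41 E=40 D=30 C=23
Assign: A→slot 2, B→slot 1, E skipped, D skipped, C skipped.
Slots: [1:B] [2:A]
Profit = 41 + 43 = 84

84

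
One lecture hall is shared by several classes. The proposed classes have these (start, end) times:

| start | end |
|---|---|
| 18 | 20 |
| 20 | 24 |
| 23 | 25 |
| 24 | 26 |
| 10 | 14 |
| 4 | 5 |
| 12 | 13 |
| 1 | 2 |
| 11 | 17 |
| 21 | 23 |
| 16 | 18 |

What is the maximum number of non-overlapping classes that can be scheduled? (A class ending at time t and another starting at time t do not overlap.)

7

Greedy by earliest finish: after sorting by end time, pick each interval compatible with the last pick.
By end time: (1,2), (4,5), (12,13), (10,14), (11,17), (16,18), (18,20), (21,23), (20,24), (23,25), (24,26).
Pick (1,2); next start ≥ 2 → (4,5); next start ≥ 5 → (12,13); next start ≥ 13 → (16,18); next start ≥ 18 → (18,20); next start ≥ 20 → (21,23); next start ≥ 23 → (23,25).
Selected 7 classes.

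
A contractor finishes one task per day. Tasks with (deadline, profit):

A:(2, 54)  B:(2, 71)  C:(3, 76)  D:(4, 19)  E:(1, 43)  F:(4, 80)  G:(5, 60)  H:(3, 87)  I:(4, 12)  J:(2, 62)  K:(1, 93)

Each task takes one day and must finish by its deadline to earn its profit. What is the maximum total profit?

Sort by profit descending; place each in the latest free slot ≤ its deadline.
By profit: K(d1,93), H(d3,87), F(d4,80), C(d3,76), B(d2,71), J(d2,62), G(d5,60), A(d2,54), E(d1,43), D(d4,19), I(d4,12)
K→slot 1; H→slot 3; F→slot 4; C→slot 2; B skipped; J skipped; G→slot 5; A skipped; E skipped; D skipped; I skipped.
Profit = 93 + 76 + 87 + 80 + 60 = 396

396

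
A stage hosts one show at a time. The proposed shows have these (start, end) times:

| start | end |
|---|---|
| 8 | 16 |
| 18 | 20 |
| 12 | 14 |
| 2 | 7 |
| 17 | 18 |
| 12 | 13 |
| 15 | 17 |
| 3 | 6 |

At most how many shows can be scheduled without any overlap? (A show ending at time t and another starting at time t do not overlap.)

Sorted by end: (3,6)  (2,7)  (12,13)  (12,14)  (8,16)  (15,17)  (17,18)  (18,20)
take (3,6); take (12,13); skip (8,16); take (15,17); take (17,18); take (18,20).
Selected 5 shows.

5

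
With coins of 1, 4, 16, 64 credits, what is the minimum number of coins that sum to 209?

5

209 − 3×64→17 − 1×16→1 − 1×1→0
Total coins = 3 + 1 + 1 = 5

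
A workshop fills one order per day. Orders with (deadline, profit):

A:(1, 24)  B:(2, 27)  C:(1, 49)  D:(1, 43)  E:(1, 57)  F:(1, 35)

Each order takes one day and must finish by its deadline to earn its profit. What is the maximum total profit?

84

Take jobs in profit order; each goes to the latest open slot no later than its deadline.
By profit: E(d1,57), C(d1,49), D(d1,43), F(d1,35), B(d2,27), A(d1,24)
E→slot 1; C skipped; D skipped; F skipped; B→slot 2; A skipped.
Profit = 57 + 27 = 84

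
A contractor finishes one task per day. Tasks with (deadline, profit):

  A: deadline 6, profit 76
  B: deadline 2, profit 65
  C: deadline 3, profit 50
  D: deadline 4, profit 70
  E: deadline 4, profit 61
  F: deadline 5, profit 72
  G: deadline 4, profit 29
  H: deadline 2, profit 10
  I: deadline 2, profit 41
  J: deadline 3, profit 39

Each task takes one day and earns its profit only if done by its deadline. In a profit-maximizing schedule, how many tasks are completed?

Take jobs in profit order; each goes to the latest open slot no later than its deadline.
By profit: A(d6,76), F(d5,72), D(d4,70), B(d2,65), E(d4,61), C(d3,50), I(d2,41), J(d3,39), G(d4,29), H(d2,10)
A→slot 6; F→slot 5; D→slot 4; B→slot 2; E→slot 3; C→slot 1; I skipped; J skipped; G skipped; H skipped.
6 of 10 scheduled.

6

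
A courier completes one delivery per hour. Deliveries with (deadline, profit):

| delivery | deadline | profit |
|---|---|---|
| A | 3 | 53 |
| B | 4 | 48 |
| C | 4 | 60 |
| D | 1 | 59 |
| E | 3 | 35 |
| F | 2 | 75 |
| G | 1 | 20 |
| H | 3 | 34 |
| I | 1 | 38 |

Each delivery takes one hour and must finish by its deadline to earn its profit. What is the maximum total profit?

Take jobs in profit order; each goes to the latest open slot no later than its deadline.
Profit order: F=75 C=60 D=59 A=53 B=48 I=38 E=35 H=34 G=20
Assign: F→slot 2, C→slot 4, D→slot 1, A→slot 3, B skipped, I skipped, E skipped, H skipped, G skipped.
Slots: [1:D] [2:F] [3:A] [4:C]
Profit = 59 + 75 + 53 + 60 = 247

247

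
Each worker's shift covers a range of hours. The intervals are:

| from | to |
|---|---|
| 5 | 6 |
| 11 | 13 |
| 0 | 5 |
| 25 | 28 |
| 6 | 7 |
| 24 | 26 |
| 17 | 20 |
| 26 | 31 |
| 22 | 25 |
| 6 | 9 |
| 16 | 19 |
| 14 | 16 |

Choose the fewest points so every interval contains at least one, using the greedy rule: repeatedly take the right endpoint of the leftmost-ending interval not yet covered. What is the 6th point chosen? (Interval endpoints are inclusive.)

Process intervals by earliest right end; each time one isn't hit yet, stab at its right endpoint.
By right end: [0,5]  [5,6]  [6,7]  [6,9]  [11,13]  [14,16]  [16,19]  [17,20]  [22,25]  [24,26]  [25,28]  [26,31]
[0,5] uncovered → point at 5; [6,7] uncovered → point at 7; [11,13] uncovered → point at 13; [14,16] uncovered → point at 16; [17,20] uncovered → point at 20; [22,25] uncovered → point at 25; [26,31] uncovered → point at 31.
Points: 5, 7, 13, 16, 20, 25, 31 (7 total).

25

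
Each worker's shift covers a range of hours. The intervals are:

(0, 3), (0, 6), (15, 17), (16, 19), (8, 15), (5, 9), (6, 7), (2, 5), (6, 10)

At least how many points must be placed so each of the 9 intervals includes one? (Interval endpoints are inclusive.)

Sorted: [0,3] [2,5] [0,6] [6,7] [5,9] [6,10] [8,15] [15,17] [16,19]
{[0,3],[2,5],[0,6]} hit by 3; {[6,7],[5,9],[6,10]} hit by 7; {[8,15],[15,17]} hit by 15; {[16,19]} hit by 19.
Points: 3, 7, 15, 19 (4 total).

4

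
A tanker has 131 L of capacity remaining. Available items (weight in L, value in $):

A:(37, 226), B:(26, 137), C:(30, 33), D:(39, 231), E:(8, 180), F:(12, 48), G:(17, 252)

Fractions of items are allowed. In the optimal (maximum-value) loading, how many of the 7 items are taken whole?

Order: E (180/8=22.50) > G (252/17=14.82) > A (226/37=6.11) > D (231/39=5.92) > B (137/26=5.27) > F (48/12=4.00) > C (33/30=1.10)
Fill: take E (8 @ 180) → take G (17 @ 252) → take A (37 @ 226) → take D (39 @ 231) → take B (26 @ 137) → take 4/12 of F → 16.00; 131/131 used.
5 item(s) taken whole; one partial (take 4/12 of F).

5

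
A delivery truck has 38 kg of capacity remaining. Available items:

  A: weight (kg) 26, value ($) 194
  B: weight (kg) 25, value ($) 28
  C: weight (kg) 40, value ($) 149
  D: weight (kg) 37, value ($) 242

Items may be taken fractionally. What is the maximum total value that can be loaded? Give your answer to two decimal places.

272.49

Order: A (194/26=7.46) > D (242/37=6.54) > C (149/40=3.73) > B (28/25=1.12)
Fill: take A (26 @ 194) → take 12/37 of D → 78.49; 38/38 used.
Total value = 272.49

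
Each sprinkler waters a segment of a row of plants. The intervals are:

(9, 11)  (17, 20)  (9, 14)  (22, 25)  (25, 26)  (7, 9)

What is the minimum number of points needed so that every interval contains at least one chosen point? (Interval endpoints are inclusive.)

Process intervals by earliest right end; each time one isn't hit yet, stab at its right endpoint.
Sorted: [7,9] [9,11] [9,14] [17,20] [22,25] [25,26]
{[7,9],[9,11],[9,14]} hit by 9; {[17,20]} hit by 20; {[22,25],[25,26]} hit by 25.
Points: 9, 20, 25 (3 total).

3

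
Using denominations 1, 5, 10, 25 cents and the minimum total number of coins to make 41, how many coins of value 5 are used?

1

41 = 1×25 + 1×10 + 1×5 + 1×1
Count of 5: 1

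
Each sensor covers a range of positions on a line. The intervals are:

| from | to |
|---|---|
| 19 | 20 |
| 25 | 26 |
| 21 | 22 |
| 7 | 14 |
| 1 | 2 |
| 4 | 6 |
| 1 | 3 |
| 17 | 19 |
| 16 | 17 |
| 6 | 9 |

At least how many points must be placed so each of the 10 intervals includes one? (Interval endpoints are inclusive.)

Sorted: [1,2] [1,3] [4,6] [6,9] [7,14] [16,17] [17,19] [19,20] [21,22] [25,26]
{[1,2],[1,3]} hit by 2; {[4,6],[6,9]} hit by 6; {[7,14]} hit by 14; {[16,17],[17,19]} hit by 17; {[19,20]} hit by 20; {[21,22]} hit by 22; {[25,26]} hit by 26.
Points: 2, 6, 14, 17, 20, 22, 26 (7 total).

7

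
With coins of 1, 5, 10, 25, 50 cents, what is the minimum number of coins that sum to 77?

4

77 − 1×50→27 − 1×25→2 − 2×1→0
Total coins = 1 + 1 + 2 = 4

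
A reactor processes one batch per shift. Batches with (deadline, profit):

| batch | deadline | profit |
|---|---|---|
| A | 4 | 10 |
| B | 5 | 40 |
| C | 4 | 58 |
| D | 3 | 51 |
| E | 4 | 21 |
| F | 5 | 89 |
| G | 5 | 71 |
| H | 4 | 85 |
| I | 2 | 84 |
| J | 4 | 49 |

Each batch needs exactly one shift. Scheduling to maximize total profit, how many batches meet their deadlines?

5

By profit: F(d5,89), H(d4,85), I(d2,84), G(d5,71), C(d4,58), D(d3,51), J(d4,49), B(d5,40), E(d4,21), A(d4,10)
F→slot 5; H→slot 4; I→slot 2; G→slot 3; C→slot 1; D skipped; J skipped; B skipped; E skipped; A skipped.
5 of 10 scheduled.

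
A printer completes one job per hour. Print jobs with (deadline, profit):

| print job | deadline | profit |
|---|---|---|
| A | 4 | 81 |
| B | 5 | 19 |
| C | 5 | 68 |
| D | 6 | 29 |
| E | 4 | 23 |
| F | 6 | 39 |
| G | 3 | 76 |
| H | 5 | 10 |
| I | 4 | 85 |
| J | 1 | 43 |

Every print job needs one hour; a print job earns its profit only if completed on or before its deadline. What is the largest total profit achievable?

Take jobs in profit order; each goes to the latest open slot no later than its deadline.
By profit: I(d4,85), A(d4,81), G(d3,76), C(d5,68), J(d1,43), F(d6,39), D(d6,29), E(d4,23), B(d5,19), H(d5,10)
I→slot 4; A→slot 3; G→slot 2; C→slot 5; J→slot 1; F→slot 6; D skipped; E skipped; B skipped; H skipped.
Profit = 43 + 76 + 81 + 85 + 68 + 39 = 392

392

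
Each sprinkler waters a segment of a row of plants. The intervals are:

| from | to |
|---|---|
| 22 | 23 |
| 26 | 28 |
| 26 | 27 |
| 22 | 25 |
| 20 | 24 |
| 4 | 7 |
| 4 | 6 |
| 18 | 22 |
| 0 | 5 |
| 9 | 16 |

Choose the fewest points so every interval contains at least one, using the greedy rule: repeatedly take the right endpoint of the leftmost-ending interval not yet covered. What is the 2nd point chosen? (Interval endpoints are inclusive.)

Process intervals by earliest right end; each time one isn't hit yet, stab at its right endpoint.
Sorted: [0,5] [4,6] [4,7] [9,16] [18,22] [22,23] [20,24] [22,25] [26,27] [26,28]
{[0,5],[4,6],[4,7]} hit by 5; {[9,16]} hit by 16; {[18,22],[22,23],[20,24],[22,25]} hit by 22; {[26,27],[26,28]} hit by 27.
Points: 5, 16, 22, 27 (4 total).

16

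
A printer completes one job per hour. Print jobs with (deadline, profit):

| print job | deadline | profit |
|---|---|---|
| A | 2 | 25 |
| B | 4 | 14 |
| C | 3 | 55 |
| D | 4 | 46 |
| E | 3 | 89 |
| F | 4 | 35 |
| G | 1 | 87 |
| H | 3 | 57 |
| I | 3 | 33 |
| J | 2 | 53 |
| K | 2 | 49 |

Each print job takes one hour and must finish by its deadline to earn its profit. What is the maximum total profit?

279

Sort by profit descending; place each in the latest free slot ≤ its deadline.
By profit: E(d3,89), G(d1,87), H(d3,57), C(d3,55), J(d2,53), K(d2,49), D(d4,46), F(d4,35), I(d3,33), A(d2,25), B(d4,14)
E→slot 3; G→slot 1; H→slot 2; C skipped; J skipped; K skipped; D→slot 4; F skipped; I skipped; A skipped; B skipped.
Profit = 87 + 57 + 89 + 46 = 279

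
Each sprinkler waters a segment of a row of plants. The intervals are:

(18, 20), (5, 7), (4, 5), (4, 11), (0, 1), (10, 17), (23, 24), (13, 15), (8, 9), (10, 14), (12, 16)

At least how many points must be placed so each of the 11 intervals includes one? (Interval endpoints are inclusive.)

Sort by right endpoint; whenever an interval is uncovered, place a point at its right end.
By right end: [0,1]  [4,5]  [5,7]  [8,9]  [4,11]  [10,14]  [13,15]  [12,16]  [10,17]  [18,20]  [23,24]
[0,1] uncovered → point at 1; [4,5] uncovered → point at 5; [8,9] uncovered → point at 9; [10,14] uncovered → point at 14; [18,20] uncovered → point at 20; [23,24] uncovered → point at 24.
Points: 1, 5, 9, 14, 20, 24 (6 total).

6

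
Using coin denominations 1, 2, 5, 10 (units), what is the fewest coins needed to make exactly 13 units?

13 − 1×10→3 − 1×2→1 − 1×1→0
Total coins = 1 + 1 + 1 = 3

3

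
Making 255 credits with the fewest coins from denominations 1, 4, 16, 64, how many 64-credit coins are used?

3

Use the largest denomination that fits, subtract, and repeat.
255 − 3×64→63 − 3×16→15 − 3×4→3 − 3×1→0
Count of 64: 3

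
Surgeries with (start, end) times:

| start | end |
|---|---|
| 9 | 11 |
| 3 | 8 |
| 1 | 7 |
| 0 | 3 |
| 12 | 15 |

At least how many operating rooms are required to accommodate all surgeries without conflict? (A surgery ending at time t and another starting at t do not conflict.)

2

starts: [0, 1, 3, 9, 12]
ends:   [3, 7, 8, 11, 15]
s0→1 s1→2  — peak 2.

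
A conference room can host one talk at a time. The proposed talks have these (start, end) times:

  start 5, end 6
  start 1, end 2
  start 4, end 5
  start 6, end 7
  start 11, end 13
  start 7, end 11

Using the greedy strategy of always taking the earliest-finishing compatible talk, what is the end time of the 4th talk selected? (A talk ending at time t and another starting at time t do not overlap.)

7

By end time: (1,2), (4,5), (5,6), (6,7), (7,11), (11,13).
Pick (1,2); next start ≥ 2 → (4,5); next start ≥ 5 → (5,6); next start ≥ 6 → (6,7); next start ≥ 7 → (7,11); next start ≥ 11 → (11,13).
Selected: (1,2) (4,5) (5,6) (6,7) (7,11) (11,13)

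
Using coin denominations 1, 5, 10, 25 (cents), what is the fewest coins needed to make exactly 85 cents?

4

85 = 3×25 + 1×10
Total coins = 3 + 1 = 4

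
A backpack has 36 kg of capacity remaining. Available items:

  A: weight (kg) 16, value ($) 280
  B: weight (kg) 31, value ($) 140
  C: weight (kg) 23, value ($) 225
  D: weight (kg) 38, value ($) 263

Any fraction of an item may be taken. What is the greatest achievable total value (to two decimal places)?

Sort by value per unit weight and fill in that order.
Order: A (280/16=17.50) > C (225/23=9.78) > D (263/38=6.92) > B (140/31=4.52)
Fill: take A (16 @ 280) → take 20/23 of C → 195.65; 36/36 used.
Total value = 475.65

475.65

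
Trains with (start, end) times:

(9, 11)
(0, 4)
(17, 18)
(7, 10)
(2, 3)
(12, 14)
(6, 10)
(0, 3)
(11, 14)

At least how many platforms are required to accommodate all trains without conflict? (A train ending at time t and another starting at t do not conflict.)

3

Events (time:±→running): 0:+→1 0:+→2 2:+→3 … peak 3.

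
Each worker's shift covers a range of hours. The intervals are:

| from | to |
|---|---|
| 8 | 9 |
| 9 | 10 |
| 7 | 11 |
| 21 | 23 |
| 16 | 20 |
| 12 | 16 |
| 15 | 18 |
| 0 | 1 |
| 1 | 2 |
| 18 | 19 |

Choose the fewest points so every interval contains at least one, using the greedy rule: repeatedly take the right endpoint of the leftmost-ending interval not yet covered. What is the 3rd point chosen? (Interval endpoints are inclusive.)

Process intervals by earliest right end; each time one isn't hit yet, stab at its right endpoint.
By right end: [0,1]  [1,2]  [8,9]  [9,10]  [7,11]  [12,16]  [15,18]  [18,19]  [16,20]  [21,23]
[0,1] uncovered → point at 1; [8,9] uncovered → point at 9; [12,16] uncovered → point at 16; [18,19] uncovered → point at 19; [21,23] uncovered → point at 23.
Points: 1, 9, 16, 19, 23 (5 total).

16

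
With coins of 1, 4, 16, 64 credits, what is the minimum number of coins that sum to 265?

Use the largest denomination that fits, subtract, and repeat.
265 = 4×64 + 2×4 + 1×1
Total coins = 4 + 2 + 1 = 7

7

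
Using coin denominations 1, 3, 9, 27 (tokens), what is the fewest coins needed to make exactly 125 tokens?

125 = 4×27 + 1×9 + 2×3 + 2×1
Total coins = 4 + 1 + 2 + 2 = 9

9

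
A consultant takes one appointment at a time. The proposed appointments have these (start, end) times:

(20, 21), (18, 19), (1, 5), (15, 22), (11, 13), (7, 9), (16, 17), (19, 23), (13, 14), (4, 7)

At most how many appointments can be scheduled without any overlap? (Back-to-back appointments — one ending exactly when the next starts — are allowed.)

Order by finish time; keep every interval that doesn't clash with the previous kept one.
Sorted by end: (1,5)  (4,7)  (7,9)  (11,13)  (13,14)  (16,17)  (18,19)  (20,21)  (15,22)  (19,23)
take (1,5); take (7,9); take (11,13); take (13,14); take (16,17); take (18,19); take (20,21).
Selected 7 appointments.

7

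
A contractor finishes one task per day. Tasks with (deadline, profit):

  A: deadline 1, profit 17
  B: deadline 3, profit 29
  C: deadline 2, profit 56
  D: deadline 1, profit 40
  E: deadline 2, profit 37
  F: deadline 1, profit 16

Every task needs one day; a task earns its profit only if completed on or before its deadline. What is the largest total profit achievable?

125

Sort by profit descending; place each in the latest free slot ≤ its deadline.
Profit order: C=56 D=40 E=37 B=29 A=17 F=16
Assign: C→slot 2, D→slot 1, E skipped, B→slot 3, A skipped, F skipped.
Slots: [1:D] [2:C] [3:B]
Profit = 40 + 56 + 29 = 125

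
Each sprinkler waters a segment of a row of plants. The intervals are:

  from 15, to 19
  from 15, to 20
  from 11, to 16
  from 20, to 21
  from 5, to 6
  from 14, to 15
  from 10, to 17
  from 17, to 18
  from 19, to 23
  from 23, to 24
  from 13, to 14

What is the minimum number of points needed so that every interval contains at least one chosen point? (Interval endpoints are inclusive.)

5

Sorted: [5,6] [13,14] [14,15] [11,16] [10,17] [17,18] [15,19] [15,20] [20,21] [19,23] [23,24]
{[5,6]} hit by 6; {[13,14],[14,15],[11,16],[10,17]} hit by 14; {[17,18],[15,19],[15,20]} hit by 18; {[20,21],[19,23]} hit by 21; {[23,24]} hit by 24.
Points: 6, 14, 18, 21, 24 (5 total).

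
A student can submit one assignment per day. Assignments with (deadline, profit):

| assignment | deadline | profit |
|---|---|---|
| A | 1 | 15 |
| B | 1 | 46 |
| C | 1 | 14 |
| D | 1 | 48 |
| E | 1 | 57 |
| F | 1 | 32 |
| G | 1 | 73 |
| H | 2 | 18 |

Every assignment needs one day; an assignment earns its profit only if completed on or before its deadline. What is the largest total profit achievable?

By profit: G(d1,73), E(d1,57), D(d1,48), B(d1,46), F(d1,32), H(d2,18), A(d1,15), C(d1,14)
G→slot 1; E skipped; D skipped; B skipped; F skipped; H→slot 2; A skipped; C skipped.
Profit = 73 + 18 = 91

91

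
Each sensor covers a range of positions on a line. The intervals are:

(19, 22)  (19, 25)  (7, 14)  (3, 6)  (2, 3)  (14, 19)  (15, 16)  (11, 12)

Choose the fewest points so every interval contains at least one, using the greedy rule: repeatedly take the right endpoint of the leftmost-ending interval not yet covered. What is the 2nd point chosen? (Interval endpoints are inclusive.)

12

Process intervals by earliest right end; each time one isn't hit yet, stab at its right endpoint.
Sorted: [2,3] [3,6] [11,12] [7,14] [15,16] [14,19] [19,22] [19,25]
{[2,3],[3,6]} hit by 3; {[11,12],[7,14]} hit by 12; {[15,16],[14,19]} hit by 16; {[19,22],[19,25]} hit by 22.
Points: 3, 12, 16, 22 (4 total).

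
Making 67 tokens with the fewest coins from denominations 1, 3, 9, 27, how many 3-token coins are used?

Greedy: take as many of the largest coin as possible, then repeat with the remainder.
67 = 2×27 + 1×9 + 1×3 + 1×1
Count of 3: 1

1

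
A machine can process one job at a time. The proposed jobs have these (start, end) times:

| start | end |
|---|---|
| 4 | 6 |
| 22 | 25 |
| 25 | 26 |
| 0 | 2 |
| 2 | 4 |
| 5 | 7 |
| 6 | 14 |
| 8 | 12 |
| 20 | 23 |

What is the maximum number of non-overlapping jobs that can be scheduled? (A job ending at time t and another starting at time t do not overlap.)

Sorted by end: (0,2)  (2,4)  (4,6)  (5,7)  (8,12)  (6,14)  (20,23)  (22,25)  (25,26)
take (0,2); take (2,4); take (4,6); skip (5,7); take (8,12); skip (6,14); take (20,23); take (25,26).
Selected 6 jobs.

6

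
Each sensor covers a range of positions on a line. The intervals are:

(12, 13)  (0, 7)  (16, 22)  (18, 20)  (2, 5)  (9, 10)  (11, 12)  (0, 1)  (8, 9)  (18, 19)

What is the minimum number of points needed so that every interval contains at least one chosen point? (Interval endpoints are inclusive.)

5

Sorted: [0,1] [2,5] [0,7] [8,9] [9,10] [11,12] [12,13] [18,19] [18,20] [16,22]
{[0,1]} hit by 1; {[2,5],[0,7]} hit by 5; {[8,9],[9,10]} hit by 9; {[11,12],[12,13]} hit by 12; {[18,19],[18,20],[16,22]} hit by 19.
Points: 1, 5, 9, 12, 19 (5 total).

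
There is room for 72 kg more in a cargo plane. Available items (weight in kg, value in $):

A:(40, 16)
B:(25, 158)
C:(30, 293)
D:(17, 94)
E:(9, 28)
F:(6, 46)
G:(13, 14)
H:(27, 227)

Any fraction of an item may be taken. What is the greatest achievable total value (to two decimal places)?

Ratios (sorted): C 9.77, H 8.41, F 7.67, B 6.32, D 5.53, E 3.11, G 1.08, A 0.40
take C (30 @ 293); take H (27 @ 227); take F (6 @ 46); take 9/25 of B → 56.88. Capacity used 72/72.
Total value = 622.88

622.88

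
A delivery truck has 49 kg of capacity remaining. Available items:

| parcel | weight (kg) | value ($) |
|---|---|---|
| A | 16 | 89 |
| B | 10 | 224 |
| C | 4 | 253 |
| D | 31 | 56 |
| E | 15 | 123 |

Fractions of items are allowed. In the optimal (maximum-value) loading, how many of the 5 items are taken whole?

4

Ratios (sorted): C 63.25, B 22.40, E 8.20, A 5.56, D 1.81
take C (4 @ 253); take B (10 @ 224); take E (15 @ 123); take A (16 @ 89); take 4/31 of D → 7.23. Capacity used 49/49.
4 item(s) taken whole; one partial (take 4/31 of D).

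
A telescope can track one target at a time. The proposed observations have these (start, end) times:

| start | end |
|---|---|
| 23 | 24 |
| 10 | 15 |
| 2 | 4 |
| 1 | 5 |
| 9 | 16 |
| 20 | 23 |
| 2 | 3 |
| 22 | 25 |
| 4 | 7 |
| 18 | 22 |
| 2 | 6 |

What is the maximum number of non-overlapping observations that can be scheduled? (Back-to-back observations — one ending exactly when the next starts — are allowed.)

Sorted by end: (2,3)  (2,4)  (1,5)  (2,6)  (4,7)  (10,15)  (9,16)  (18,22)  (20,23)  (23,24)  (22,25)
take (2,3); skip (2,6); take (4,7); take (10,15); skip (9,16); take (18,22); skip (20,23); take (23,24).
Selected 5 observations.

5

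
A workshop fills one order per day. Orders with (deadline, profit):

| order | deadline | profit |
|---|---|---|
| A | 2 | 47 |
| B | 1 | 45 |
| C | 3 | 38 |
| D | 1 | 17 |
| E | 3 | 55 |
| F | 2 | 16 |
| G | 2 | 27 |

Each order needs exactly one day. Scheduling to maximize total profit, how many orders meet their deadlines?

Sort by profit descending; place each in the latest free slot ≤ its deadline.
By profit: E(d3,55), A(d2,47), B(d1,45), C(d3,38), G(d2,27), D(d1,17), F(d2,16)
E→slot 3; A→slot 2; B→slot 1; C skipped; G skipped; D skipped; F skipped.
3 of 7 scheduled.

3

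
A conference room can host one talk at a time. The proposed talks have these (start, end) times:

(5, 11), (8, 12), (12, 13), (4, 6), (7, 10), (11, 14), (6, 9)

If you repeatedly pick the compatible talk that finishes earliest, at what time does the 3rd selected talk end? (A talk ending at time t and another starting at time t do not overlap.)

Order by finish time; keep every interval that doesn't clash with the previous kept one.
By end time: (4,6), (6,9), (7,10), (5,11), (8,12), (12,13), (11,14).
Pick (4,6); next start ≥ 6 → (6,9); next start ≥ 9 → (12,13).
Selected: (4,6) (6,9) (12,13)

13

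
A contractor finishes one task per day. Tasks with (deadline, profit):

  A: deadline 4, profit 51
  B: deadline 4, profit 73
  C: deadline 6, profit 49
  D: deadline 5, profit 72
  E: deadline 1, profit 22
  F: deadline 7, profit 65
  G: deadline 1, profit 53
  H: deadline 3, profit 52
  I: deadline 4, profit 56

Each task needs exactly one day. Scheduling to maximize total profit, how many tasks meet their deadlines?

7

By profit: B(d4,73), D(d5,72), F(d7,65), I(d4,56), G(d1,53), H(d3,52), A(d4,51), C(d6,49), E(d1,22)
B→slot 4; D→slot 5; F→slot 7; I→slot 3; G→slot 1; H→slot 2; A skipped; C→slot 6; E skipped.
7 of 9 scheduled.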